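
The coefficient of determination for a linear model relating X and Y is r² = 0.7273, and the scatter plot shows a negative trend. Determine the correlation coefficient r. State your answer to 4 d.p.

|r| = √0.7273 = 0.8528
The association is negative, so r = −0.8528.

-0.8528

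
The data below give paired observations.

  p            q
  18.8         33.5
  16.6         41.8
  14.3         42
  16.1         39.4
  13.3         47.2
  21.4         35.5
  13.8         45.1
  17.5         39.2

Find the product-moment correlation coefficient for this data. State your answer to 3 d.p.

-0.891

n = 8, Σp = 131.8, Σq = 323.7, Σp² = 2224.24, Σq² = 13244.59, Σpq = 5254.46
nΣpq − ΣpΣq = 42035.68 − 42663.66 = -627.98
nΣp² − (Σp)² = 17793.92 − 17371.24 = 422.68; nΣq² − (Σq)² = 105956.72 − 104781.69 = 1175.03
r = -627.98 / √(422.68 × 1175.03) = -627.98 / 704.7423 ≈ -0.891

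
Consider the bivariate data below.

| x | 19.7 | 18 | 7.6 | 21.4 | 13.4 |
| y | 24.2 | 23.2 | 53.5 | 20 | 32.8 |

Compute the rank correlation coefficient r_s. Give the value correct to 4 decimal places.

-0.9000

Rank x: 4, 3, 1, 5, 2
Rank y: 3, 2, 5, 1, 4
d = rank(x) − rank(y): 1, 1, -4, 4, -2; Σd² = 38
ρ = 1 − 6Σd² / [n(n²−1)] = 1 − 6×38 / (5×24) = 1 − 228/120 ≈ -0.9000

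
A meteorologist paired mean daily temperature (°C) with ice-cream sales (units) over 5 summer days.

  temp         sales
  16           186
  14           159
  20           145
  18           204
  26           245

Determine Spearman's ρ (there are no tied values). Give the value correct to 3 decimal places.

Rank temp: 2, 1, 4, 3, 5
Rank sales: 3, 2, 1, 4, 5
d = rank(temp) − rank(sales): -1, -1, 3, -1, 0; Σd² = 12
ρ = 1 − 6Σd² / [n(n²−1)] = 1 − 6×12 / (5×24) = 1 − 72/120 ≈ 0.400

0.400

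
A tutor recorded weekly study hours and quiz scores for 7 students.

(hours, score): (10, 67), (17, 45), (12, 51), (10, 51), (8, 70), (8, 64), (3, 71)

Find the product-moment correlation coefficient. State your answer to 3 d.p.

n = 7, Σx = 68, Σy = 419, Σx² = 770, Σy² = 25753, Σxy = 3842
nΣxy − ΣxΣy = 26894 − 28492 = -1598
nΣx² − (Σx)² = 5390 − 4624 = 766; nΣy² − (Σy)² = 180271 − 175561 = 4710
r = -1598 / √(766 × 4710) = -1598 / 1899.4368 ≈ -0.841

-0.841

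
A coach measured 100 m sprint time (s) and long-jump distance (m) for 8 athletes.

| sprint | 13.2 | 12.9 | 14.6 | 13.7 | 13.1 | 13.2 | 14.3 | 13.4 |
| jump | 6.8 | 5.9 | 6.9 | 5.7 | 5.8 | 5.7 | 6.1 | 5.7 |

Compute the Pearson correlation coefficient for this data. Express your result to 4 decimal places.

0.4727

n = 8, Σx = 108.4, Σy = 48.6, Σx² = 1471.4, Σy² = 296.98, Σxy = 659.53
nΣxy − ΣxΣy = 5276.24 − 5268.24 = 8
nΣx² − (Σx)² = 11771.2 − 11750.56 = 20.64; nΣy² − (Σy)² = 2375.84 − 2361.96 = 13.88
r = 8 / √(20.64 × 13.88) = 8 / 16.9258 ≈ 0.4727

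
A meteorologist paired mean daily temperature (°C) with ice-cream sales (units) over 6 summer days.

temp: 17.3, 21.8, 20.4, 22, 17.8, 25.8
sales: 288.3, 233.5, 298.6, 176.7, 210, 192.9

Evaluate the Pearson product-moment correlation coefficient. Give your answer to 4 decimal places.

n = 6, Σx = 125.1, Σy = 1400, Σx² = 2657.17, Σy² = 339334.4, Σxy = 28771.55
nΣxy − ΣxΣy = 172629.3 − 175140 = -2510.7
nΣx² − (Σx)² = 15943.02 − 15650.01 = 293.01; nΣy² − (Σy)² = 2036006.4 − 1960000 = 76006.4
r = -2510.7 / √(293.01 × 76006.4) = -2510.7 / 4719.1774 ≈ -0.5320

-0.5320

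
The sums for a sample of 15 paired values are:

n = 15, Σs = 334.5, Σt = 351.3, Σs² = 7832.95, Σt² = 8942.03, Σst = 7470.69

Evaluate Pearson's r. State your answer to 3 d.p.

r = (nΣst − ΣsΣt) / √[(nΣs² − (Σs)²)(nΣt² − (Σt)²)]
Numerator: 15×7470.69 − 334.5×351.3 = -5449.5
Denominator: √[(117494.25 − 111890.25)(134130.45 − 123411.69)] = √[5604 × 10718.76] = 7750.3504
r = -5449.5 / 7750.3504 ≈ -0.703

-0.703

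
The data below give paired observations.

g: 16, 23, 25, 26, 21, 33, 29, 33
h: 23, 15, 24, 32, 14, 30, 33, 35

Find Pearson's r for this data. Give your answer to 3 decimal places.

0.710

n = 8, Σg = 206, Σh = 206, Σg² = 5546, Σh² = 5764, Σgh = 5541
nΣgh − ΣgΣh = 44328 − 42436 = 1892
nΣg² − (Σg)² = 44368 − 42436 = 1932; nΣh² − (Σh)² = 46112 − 42436 = 3676
r = 1892 / √(1932 × 3676) = 1892 / 2664.9638 ≈ 0.710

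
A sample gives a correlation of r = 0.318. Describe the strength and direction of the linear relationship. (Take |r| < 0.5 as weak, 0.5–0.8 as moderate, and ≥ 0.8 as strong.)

weak positive

r = 0.318 > 0 so the relationship is positive.
|r| = 0.318, which falls in the weak range.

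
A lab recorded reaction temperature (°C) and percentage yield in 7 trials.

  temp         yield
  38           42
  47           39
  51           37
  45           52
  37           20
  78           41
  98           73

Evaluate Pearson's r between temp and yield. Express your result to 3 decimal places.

n = 7, Σx = 394, Σy = 304, Σx² = 25336, Σy² = 14768, Σxy = 18748
nΣxy − ΣxΣy = 131236 − 119776 = 11460
nΣx² − (Σx)² = 177352 − 155236 = 22116; nΣy² − (Σy)² = 103376 − 92416 = 10960
r = 11460 / √(22116 × 10960) = 11460 / 15568.9229 ≈ 0.736

0.736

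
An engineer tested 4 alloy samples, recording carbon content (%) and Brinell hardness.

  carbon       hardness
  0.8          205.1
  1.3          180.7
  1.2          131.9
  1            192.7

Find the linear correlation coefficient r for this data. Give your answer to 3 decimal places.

n = 4, Σx = 4.3, Σy = 710.4, Σx² = 4.77, Σy² = 129249.4, Σxy = 749.97
nΣxy − ΣxΣy = 2999.88 − 3054.72 = -54.84
nΣx² − (Σx)² = 19.08 − 18.49 = 0.59; nΣy² − (Σy)² = 516997.6 − 504668.16 = 12329.44
r = -54.84 / √(0.59 × 12329.44) = -54.84 / 85.2899 ≈ -0.643

-0.643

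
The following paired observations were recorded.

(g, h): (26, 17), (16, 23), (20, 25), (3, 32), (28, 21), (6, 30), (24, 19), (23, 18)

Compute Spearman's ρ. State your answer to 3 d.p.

-0.810

Rank g: 7, 3, 4, 1, 8, 2, 6, 5
Rank h: 1, 5, 6, 8, 4, 7, 3, 2
d = rank(g) − rank(h): 6, -2, -2, -7, 4, -5, 3, 3; Σd² = 152
ρ = 1 − 6Σd² / [n(n²−1)] = 1 − 6×152 / (8×63) = 1 − 912/504 ≈ -0.810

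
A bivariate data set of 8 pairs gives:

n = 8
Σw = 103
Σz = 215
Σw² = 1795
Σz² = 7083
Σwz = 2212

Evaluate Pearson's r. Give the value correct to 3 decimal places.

r = (nΣwz − ΣwΣz) / √[(nΣw² − (Σw)²)(nΣz² − (Σz)²)]
Numerator: 8×2212 − 103×215 = -4449
Denominator: √[(14360 − 10609)(56664 − 46225)] = √[3751 × 10439] = 6257.5306
r = -4449 / 6257.5306 ≈ -0.711

-0.711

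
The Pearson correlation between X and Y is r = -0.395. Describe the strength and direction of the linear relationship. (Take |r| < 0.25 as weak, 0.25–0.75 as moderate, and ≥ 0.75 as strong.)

r = -0.395 < 0 so the relationship is negative.
|r| = 0.395, which falls in the moderate range.

moderate negative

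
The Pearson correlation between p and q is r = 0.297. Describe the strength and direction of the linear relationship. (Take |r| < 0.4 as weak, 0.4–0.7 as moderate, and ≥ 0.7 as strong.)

r = 0.297 > 0 so the relationship is positive.
|r| = 0.297, which falls in the weak range.

weak positive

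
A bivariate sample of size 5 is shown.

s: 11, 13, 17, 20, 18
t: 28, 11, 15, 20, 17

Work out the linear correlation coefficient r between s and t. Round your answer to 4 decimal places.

n = 5, Σs = 79, Σt = 91, Σs² = 1303, Σt² = 1819, Σst = 1412
nΣst − ΣsΣt = 7060 − 7189 = -129
nΣs² − (Σs)² = 6515 − 6241 = 274; nΣt² − (Σt)² = 9095 − 8281 = 814
r = -129 / √(274 × 814) = -129 / 472.2669 ≈ -0.2732

-0.2732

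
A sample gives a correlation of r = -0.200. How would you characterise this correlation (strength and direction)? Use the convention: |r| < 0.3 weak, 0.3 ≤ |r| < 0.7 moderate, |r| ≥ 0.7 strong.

r = -0.200 < 0 so the relationship is negative.
|r| = 0.200, which falls in the weak range.

weak negative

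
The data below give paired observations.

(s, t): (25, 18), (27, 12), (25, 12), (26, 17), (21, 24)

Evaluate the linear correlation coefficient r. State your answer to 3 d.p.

-0.845

n = 5, Σs = 124, Σt = 83, Σs² = 3096, Σt² = 1477, Σst = 2020
nΣst − ΣsΣt = 10100 − 10292 = -192
nΣs² − (Σs)² = 15480 − 15376 = 104; nΣt² − (Σt)² = 7385 − 6889 = 496
r = -192 / √(104 × 496) = -192 / 227.1211 ≈ -0.845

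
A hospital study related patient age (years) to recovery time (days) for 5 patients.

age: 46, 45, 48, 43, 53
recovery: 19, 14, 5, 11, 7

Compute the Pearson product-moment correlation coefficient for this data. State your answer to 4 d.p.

-0.5172

n = 5, Σx = 235, Σy = 56, Σx² = 11103, Σy² = 752, Σxy = 2588
nΣxy − ΣxΣy = 12940 − 13160 = -220
nΣx² − (Σx)² = 55515 − 55225 = 290; nΣy² − (Σy)² = 3760 − 3136 = 624
r = -220 / √(290 × 624) = -220 / 425.3939 ≈ -0.5172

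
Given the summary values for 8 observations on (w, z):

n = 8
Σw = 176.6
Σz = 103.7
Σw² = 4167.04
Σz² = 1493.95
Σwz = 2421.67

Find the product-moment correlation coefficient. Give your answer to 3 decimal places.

r = (nΣwz − ΣwΣz) / √[(nΣw² − (Σw)²)(nΣz² − (Σz)²)]
Numerator: 8×2421.67 − 176.6×103.7 = 1059.94
Denominator: √[(33336.32 − 31187.56)(11951.6 − 10753.69)] = √[2148.76 × 1197.91] = 1604.3756
r = 1059.94 / 1604.3756 ≈ 0.661

0.661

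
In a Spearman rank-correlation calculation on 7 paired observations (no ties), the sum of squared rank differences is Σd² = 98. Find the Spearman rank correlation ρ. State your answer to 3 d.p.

ρ = 1 − 6Σd² / [n(n²−1)] = 1 − 6×98 / (7×48)
  = 1 − 588/336 = 1 − 1.7500 ≈ -0.750

-0.750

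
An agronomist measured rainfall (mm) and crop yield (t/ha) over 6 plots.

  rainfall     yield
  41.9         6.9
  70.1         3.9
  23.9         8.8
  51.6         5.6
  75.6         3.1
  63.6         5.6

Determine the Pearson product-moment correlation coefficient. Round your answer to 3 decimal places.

-0.974

n = 6, Σx = 326.7, Σy = 33.9, Σx² = 19663.71, Σy² = 212.59, Σxy = 1652.3
nΣxy − ΣxΣy = 9913.8 − 11075.13 = -1161.33
nΣx² − (Σx)² = 117982.26 − 106732.89 = 11249.37; nΣy² − (Σy)² = 1275.54 − 1149.21 = 126.33
r = -1161.33 / √(11249.37 × 126.33) = -1161.33 / 1192.1128 ≈ -0.974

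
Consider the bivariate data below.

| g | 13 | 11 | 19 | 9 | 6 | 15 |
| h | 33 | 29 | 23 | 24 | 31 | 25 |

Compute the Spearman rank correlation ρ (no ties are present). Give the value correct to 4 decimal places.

Rank g: 4, 3, 6, 2, 1, 5
Rank h: 6, 4, 1, 2, 5, 3
d = rank(g) − rank(h): -2, -1, 5, 0, -4, 2; Σd² = 50
ρ = 1 − 6Σd² / [n(n²−1)] = 1 − 6×50 / (6×35) = 1 − 300/210 ≈ -0.4286

-0.4286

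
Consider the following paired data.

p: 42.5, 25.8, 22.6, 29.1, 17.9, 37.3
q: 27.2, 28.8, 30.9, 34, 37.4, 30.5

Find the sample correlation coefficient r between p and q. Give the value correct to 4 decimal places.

n = 6, Σp = 175.2, Σq = 188.8, Σp² = 5541.16, Σq² = 6009.1, Σpq = 5393.89
nΣpq − ΣpΣq = 32363.34 − 33077.76 = -714.42
nΣp² − (Σp)² = 33246.96 − 30695.04 = 2551.92; nΣq² − (Σq)² = 36054.6 − 35645.44 = 409.16
r = -714.42 / √(2551.92 × 409.16) = -714.42 / 1021.8334 ≈ -0.6992

-0.6992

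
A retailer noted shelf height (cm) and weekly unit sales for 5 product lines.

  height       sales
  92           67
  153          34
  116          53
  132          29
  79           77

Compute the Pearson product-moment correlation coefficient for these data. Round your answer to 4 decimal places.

n = 5, Σx = 572, Σy = 260, Σx² = 68994, Σy² = 15224, Σxy = 27425
nΣxy − ΣxΣy = 137125 − 148720 = -11595
nΣx² − (Σx)² = 344970 − 327184 = 17786; nΣy² − (Σy)² = 76120 − 67600 = 8520
r = -11595 / √(17786 × 8520) = -11595 / 12310.0252 ≈ -0.9419

-0.9419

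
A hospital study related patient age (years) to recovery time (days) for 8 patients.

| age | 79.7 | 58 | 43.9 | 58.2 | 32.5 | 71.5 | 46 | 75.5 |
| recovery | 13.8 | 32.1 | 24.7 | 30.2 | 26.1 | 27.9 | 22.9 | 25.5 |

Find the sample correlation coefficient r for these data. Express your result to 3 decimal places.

-0.298

n = 8, Σx = 465.3, Σy = 203.2, Σx² = 29015.29, Σy² = 5377.26, Σxy = 11625.38
nΣxy − ΣxΣy = 93003.04 − 94548.96 = -1545.92
nΣx² − (Σx)² = 232122.32 − 216504.09 = 15618.23; nΣy² − (Σy)² = 43018.08 − 41290.24 = 1727.84
r = -1545.92 / √(15618.23 × 1727.84) = -1545.92 / 5194.7861 ≈ -0.298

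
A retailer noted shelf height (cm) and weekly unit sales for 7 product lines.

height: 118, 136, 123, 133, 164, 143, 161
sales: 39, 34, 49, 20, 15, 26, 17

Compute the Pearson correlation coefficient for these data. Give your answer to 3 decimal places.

n = 7, Σx = 978, Σy = 200, Σx² = 138504, Σy² = 6668, Σxy = 26828
nΣxy − ΣxΣy = 187796 − 195600 = -7804
nΣx² − (Σx)² = 969528 − 956484 = 13044; nΣy² − (Σy)² = 46676 − 40000 = 6676
r = -7804 / √(13044 × 6676) = -7804 / 9331.7600 ≈ -0.836

-0.836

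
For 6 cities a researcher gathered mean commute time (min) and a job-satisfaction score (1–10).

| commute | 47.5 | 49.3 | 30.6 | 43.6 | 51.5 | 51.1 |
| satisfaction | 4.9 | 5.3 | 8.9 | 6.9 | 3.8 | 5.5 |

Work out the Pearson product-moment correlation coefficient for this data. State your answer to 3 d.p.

n = 6, Σx = 273.6, Σy = 35.3, Σx² = 12787.52, Σy² = 223.61, Σxy = 1543.97
nΣxy − ΣxΣy = 9263.82 − 9658.08 = -394.26
nΣx² − (Σx)² = 76725.12 − 74856.96 = 1868.16; nΣy² − (Σy)² = 1341.66 − 1246.09 = 95.57
r = -394.26 / √(1868.16 × 95.57) = -394.26 / 422.5400 ≈ -0.933

-0.933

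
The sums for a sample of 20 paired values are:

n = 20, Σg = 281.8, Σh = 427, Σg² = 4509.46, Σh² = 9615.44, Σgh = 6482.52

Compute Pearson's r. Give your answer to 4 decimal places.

0.8988

r = (nΣgh − ΣgΣh) / √[(nΣg² − (Σg)²)(nΣh² − (Σh)²)]
Numerator: 20×6482.52 − 281.8×427 = 9321.8
Denominator: √[(90189.2 − 79411.24)(192308.8 − 182329)] = √[10777.96 × 9979.8] = 10371.2046
r = 9321.8 / 10371.2046 ≈ 0.8988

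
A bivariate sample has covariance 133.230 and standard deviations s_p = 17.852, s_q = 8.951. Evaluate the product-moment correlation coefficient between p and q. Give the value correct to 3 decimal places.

0.834

r = Cov(p,q) / (s_p · s_q) = 133.230 / (17.852 × 8.951)
  = 133.230 / 159.7933 ≈ 0.834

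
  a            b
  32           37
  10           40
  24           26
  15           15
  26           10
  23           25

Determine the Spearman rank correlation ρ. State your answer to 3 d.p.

Rank a: 6, 1, 4, 2, 5, 3
Rank b: 5, 6, 4, 2, 1, 3
d = rank(a) − rank(b): 1, -5, 0, 0, 4, 0; Σd² = 42
ρ = 1 − 6Σd² / [n(n²−1)] = 1 − 6×42 / (6×35) = 1 − 252/210 ≈ -0.200

-0.200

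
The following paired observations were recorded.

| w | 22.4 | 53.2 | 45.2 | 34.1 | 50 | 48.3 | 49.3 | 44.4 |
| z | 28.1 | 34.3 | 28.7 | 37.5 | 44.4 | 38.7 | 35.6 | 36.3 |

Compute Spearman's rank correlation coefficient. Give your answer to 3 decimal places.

0.310

Rank w: 1, 8, 4, 2, 7, 5, 6, 3
Rank z: 1, 3, 2, 6, 8, 7, 4, 5
d = rank(w) − rank(z): 0, 5, 2, -4, -1, -2, 2, -2; Σd² = 58
ρ = 1 − 6Σd² / [n(n²−1)] = 1 − 6×58 / (8×63) = 1 − 348/504 ≈ 0.310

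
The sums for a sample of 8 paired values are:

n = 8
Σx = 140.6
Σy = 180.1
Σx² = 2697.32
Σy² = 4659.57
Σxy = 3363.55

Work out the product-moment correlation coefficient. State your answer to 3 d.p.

0.536

r = (nΣxy − ΣxΣy) / √[(nΣx² − (Σx)²)(nΣy² − (Σy)²)]
Numerator: 8×3363.55 − 140.6×180.1 = 1586.34
Denominator: √[(21578.56 − 19768.36)(37276.56 − 32436.01)] = √[1810.2 × 4840.55] = 2960.1290
r = 1586.34 / 2960.1290 ≈ 0.536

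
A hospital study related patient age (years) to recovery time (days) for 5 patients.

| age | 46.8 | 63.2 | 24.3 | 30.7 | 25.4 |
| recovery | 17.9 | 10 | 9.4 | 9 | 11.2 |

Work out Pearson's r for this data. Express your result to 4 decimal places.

n = 5, Σx = 190.4, Σy = 57.5, Σx² = 8362.62, Σy² = 715.21, Σxy = 2258.92
nΣxy − ΣxΣy = 11294.6 − 10948 = 346.6
nΣx² − (Σx)² = 41813.1 − 36252.16 = 5560.94; nΣy² − (Σy)² = 3576.05 − 3306.25 = 269.8
r = 346.6 / √(5560.94 × 269.8) = 346.6 / 1224.8843 ≈ 0.2830

0.2830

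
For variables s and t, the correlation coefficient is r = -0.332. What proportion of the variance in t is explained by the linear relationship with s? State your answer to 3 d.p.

r² = (-0.332)² = 0.110

0.110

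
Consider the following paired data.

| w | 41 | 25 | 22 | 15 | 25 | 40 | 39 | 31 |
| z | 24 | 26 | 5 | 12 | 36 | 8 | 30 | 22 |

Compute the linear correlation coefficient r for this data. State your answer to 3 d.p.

n = 8, Σw = 238, Σz = 163, Σw² = 7722, Σz² = 4165, Σwz = 4996
nΣwz − ΣwΣz = 39968 − 38794 = 1174
nΣw² − (Σw)² = 61776 − 56644 = 5132; nΣz² − (Σz)² = 33320 − 26569 = 6751
r = 1174 / √(5132 × 6751) = 1174 / 5886.0965 ≈ 0.199

0.199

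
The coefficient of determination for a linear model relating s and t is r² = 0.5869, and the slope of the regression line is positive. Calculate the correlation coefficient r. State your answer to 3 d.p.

|r| = √0.5869 = 0.766
The association is positive, so r = 0.766.

0.766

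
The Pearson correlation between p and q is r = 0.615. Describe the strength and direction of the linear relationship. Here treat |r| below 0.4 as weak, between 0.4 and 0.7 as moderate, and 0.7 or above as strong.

r = 0.615 > 0 so the relationship is positive.
|r| = 0.615, which falls in the moderate range.

moderate positive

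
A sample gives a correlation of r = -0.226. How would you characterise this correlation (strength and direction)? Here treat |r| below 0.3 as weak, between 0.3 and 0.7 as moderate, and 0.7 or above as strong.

weak negative

r = -0.226 < 0 so the relationship is negative.
|r| = 0.226, which falls in the weak range.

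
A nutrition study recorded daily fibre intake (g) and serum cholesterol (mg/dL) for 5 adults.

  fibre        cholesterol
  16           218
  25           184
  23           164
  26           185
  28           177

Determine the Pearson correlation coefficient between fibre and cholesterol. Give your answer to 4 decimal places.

-0.7459

n = 5, Σx = 118, Σy = 928, Σx² = 2870, Σy² = 173830, Σxy = 21626
nΣxy − ΣxΣy = 108130 − 109504 = -1374
nΣx² − (Σx)² = 14350 − 13924 = 426; nΣy² − (Σy)² = 869150 − 861184 = 7966
r = -1374 / √(426 × 7966) = -1374 / 1842.1498 ≈ -0.7459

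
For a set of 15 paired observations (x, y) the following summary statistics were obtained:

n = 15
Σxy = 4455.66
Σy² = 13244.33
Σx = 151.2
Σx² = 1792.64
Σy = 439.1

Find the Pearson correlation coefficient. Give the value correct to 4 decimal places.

r = (nΣxy − ΣxΣy) / √[(nΣx² − (Σx)²)(nΣy² − (Σy)²)]
Numerator: 15×4455.66 − 151.2×439.1 = 442.98
Denominator: √[(26889.6 − 22861.44)(198664.95 − 192808.81)] = √[4028.16 × 5856.14] = 4856.8991
r = 442.98 / 4856.8991 ≈ 0.0912

0.0912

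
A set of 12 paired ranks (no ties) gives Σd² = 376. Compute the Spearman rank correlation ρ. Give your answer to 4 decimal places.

-0.3147

ρ = 1 − 6Σd² / [n(n²−1)] = 1 − 6×376 / (12×143)
  = 1 − 2256/1716 = 1 − 1.31469 ≈ -0.3147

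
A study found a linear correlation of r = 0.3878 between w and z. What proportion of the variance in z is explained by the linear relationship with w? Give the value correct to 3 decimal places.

0.150

r² = (0.3878)² = 0.150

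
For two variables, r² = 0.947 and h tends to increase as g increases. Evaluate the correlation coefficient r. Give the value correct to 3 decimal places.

0.973

|r| = √0.947 = 0.973
The association is positive, so r = 0.973.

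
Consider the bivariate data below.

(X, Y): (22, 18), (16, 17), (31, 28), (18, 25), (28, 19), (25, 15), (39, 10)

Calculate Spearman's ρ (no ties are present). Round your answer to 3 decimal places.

Rank X: 3, 1, 6, 2, 5, 4, 7
Rank Y: 4, 3, 7, 6, 5, 2, 1
d = rank(X) − rank(Y): -1, -2, -1, -4, 0, 2, 6; Σd² = 62
ρ = 1 − 6Σd² / [n(n²−1)] = 1 − 6×62 / (7×48) = 1 − 372/336 ≈ -0.107

-0.107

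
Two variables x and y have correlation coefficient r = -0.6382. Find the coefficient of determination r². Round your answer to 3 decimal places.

0.407

r² = (-0.6382)² = 0.407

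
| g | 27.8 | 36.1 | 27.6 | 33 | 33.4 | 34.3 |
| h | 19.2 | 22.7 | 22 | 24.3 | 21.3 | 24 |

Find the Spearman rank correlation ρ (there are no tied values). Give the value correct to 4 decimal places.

Rank g: 2, 6, 1, 3, 4, 5
Rank h: 1, 4, 3, 6, 2, 5
d = rank(g) − rank(h): 1, 2, -2, -3, 2, 0; Σd² = 22
ρ = 1 − 6Σd² / [n(n²−1)] = 1 − 6×22 / (6×35) = 1 − 132/210 ≈ 0.3714

0.3714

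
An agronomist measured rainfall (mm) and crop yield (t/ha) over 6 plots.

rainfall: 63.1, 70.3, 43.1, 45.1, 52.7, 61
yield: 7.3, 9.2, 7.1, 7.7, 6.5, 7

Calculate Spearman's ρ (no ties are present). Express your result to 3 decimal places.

Rank rainfall: 5, 6, 1, 2, 3, 4
Rank yield: 4, 6, 3, 5, 1, 2
d = rank(rainfall) − rank(yield): 1, 0, -2, -3, 2, 2; Σd² = 22
ρ = 1 − 6Σd² / [n(n²−1)] = 1 − 6×22 / (6×35) = 1 − 132/210 ≈ 0.371

0.371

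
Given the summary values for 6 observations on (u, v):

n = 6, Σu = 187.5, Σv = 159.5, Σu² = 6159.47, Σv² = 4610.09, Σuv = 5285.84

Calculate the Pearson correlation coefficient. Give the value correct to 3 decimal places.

r = (nΣuv − ΣuΣv) / √[(nΣu² − (Σu)²)(nΣv² − (Σv)²)]
Numerator: 6×5285.84 − 187.5×159.5 = 1808.79
Denominator: √[(36956.82 − 35156.25)(27660.54 − 25440.25)] = √[1800.57 × 2220.29] = 1999.4468
r = 1808.79 / 1999.4468 ≈ 0.905

0.905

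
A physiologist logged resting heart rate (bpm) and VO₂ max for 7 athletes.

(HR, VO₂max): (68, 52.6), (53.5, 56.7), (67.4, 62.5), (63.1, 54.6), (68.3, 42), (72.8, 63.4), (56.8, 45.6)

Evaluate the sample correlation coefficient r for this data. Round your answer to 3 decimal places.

n = 7, Σx = 449.9, Σy = 377.4, Σx² = 29201.59, Σy² = 20731.98, Σxy = 24342.21
nΣxy − ΣxΣy = 170395.47 − 169792.26 = 603.21
nΣx² − (Σx)² = 204411.13 − 202410.01 = 2001.12; nΣy² − (Σy)² = 145123.86 − 142430.76 = 2693.1
r = 603.21 / √(2001.12 × 2693.1) = 603.21 / 2321.4686 ≈ 0.260

0.260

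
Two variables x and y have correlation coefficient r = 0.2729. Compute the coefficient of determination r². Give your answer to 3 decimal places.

0.074

r² = (0.2729)² = 0.074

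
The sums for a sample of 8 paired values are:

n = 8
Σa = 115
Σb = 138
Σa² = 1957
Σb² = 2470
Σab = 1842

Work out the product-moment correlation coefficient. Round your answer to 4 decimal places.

r = (nΣab − ΣaΣb) / √[(nΣa² − (Σa)²)(nΣb² − (Σb)²)]
Numerator: 8×1842 − 115×138 = -1134
Denominator: √[(15656 − 13225)(19760 − 19044)] = √[2431 × 716] = 1319.3165
r = -1134 / 1319.3165 ≈ -0.8595

-0.8595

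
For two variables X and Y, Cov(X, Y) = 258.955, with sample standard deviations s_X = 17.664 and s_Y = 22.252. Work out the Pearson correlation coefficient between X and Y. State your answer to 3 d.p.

r = Cov(X,Y) / (s_X · s_Y) = 258.955 / (17.664 × 22.252)
  = 258.955 / 393.0593 ≈ 0.659

0.659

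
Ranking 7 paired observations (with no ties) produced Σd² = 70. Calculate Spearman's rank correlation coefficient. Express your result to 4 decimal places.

ρ = 1 − 6Σd² / [n(n²−1)] = 1 − 6×70 / (7×48)
  = 1 − 420/336 = 1 − 1.25000 ≈ -0.2500

-0.2500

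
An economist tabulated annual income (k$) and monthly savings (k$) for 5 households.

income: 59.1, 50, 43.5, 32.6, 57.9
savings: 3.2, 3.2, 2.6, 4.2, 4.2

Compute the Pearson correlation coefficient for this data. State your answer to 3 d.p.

-0.119

n = 5, Σx = 243.1, Σy = 17.4, Σx² = 12300.23, Σy² = 62.52, Σxy = 842.32
nΣxy − ΣxΣy = 4211.6 − 4229.94 = -18.34
nΣx² − (Σx)² = 61501.15 − 59097.61 = 2403.54; nΣy² − (Σy)² = 312.6 − 302.76 = 9.84
r = -18.34 / √(2403.54 × 9.84) = -18.34 / 153.7883 ≈ -0.119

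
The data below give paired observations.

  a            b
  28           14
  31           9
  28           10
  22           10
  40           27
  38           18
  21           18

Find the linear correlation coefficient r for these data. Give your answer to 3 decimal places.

n = 7, Σa = 208, Σb = 106, Σa² = 6498, Σb² = 1854, Σab = 3313
nΣab − ΣaΣb = 23191 − 22048 = 1143
nΣa² − (Σa)² = 45486 − 43264 = 2222; nΣb² − (Σb)² = 12978 − 11236 = 1742
r = 1143 / √(2222 × 1742) = 1143 / 1967.4156 ≈ 0.581

0.581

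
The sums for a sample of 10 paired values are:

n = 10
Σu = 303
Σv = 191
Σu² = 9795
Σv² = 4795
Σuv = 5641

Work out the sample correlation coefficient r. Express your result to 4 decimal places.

r = (nΣuv − ΣuΣv) / √[(nΣu² − (Σu)²)(nΣv² − (Σv)²)]
Numerator: 10×5641 − 303×191 = -1463
Denominator: √[(97950 − 91809)(47950 − 36481)] = √[6141 × 11469] = 8392.3256
r = -1463 / 8392.3256 ≈ -0.1743

-0.1743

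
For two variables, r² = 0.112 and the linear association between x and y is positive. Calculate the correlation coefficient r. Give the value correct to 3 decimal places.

|r| = √0.112 = 0.335
The association is positive, so r = 0.335.

0.335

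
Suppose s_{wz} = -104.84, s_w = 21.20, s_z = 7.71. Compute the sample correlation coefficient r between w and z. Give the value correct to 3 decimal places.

-0.641

r = Cov(w,z) / (s_w · s_z) = -104.84 / (21.20 × 7.71)
  = -104.84 / 163.4520 ≈ -0.641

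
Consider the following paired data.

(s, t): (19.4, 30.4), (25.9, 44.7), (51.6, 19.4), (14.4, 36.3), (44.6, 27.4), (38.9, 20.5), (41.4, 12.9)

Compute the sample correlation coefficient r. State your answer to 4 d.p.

n = 7, Σs = 236.2, Σt = 191.6, Σs² = 9133.42, Σt² = 5953.72, Σst = 5824.8
nΣst − ΣsΣt = 40773.6 − 45255.92 = -4482.32
nΣs² − (Σs)² = 63933.94 − 55790.44 = 8143.5; nΣt² − (Σt)² = 41676.04 − 36710.56 = 4965.48
r = -4482.32 / √(8143.5 × 4965.48) = -4482.32 / 6358.9611 ≈ -0.7049

-0.7049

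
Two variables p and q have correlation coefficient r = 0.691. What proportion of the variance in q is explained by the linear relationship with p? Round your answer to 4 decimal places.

r² = (0.691)² = 0.4775

0.4775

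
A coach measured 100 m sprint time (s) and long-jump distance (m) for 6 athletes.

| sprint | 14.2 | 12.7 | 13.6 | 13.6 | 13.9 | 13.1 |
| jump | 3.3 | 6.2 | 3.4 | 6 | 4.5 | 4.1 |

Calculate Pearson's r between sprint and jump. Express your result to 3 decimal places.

n = 6, Σx = 81.1, Σy = 27.5, Σx² = 1097.67, Σy² = 133.95, Σxy = 369.7
nΣxy − ΣxΣy = 2218.2 − 2230.25 = -12.05
nΣx² − (Σx)² = 6586.02 − 6577.21 = 8.81; nΣy² − (Σy)² = 803.7 − 756.25 = 47.45
r = -12.05 / √(8.81 × 47.45) = -12.05 / 20.4459 ≈ -0.589

-0.589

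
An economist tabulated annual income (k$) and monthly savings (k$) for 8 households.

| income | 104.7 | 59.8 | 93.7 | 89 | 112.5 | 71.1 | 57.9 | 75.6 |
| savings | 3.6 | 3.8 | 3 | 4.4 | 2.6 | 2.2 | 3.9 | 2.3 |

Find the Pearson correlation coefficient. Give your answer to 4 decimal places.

n = 8, Σx = 664.3, Σy = 25.8, Σx² = 58018.05, Σy² = 87.86, Σxy = 2125.47
nΣxy − ΣxΣy = 17003.76 − 17138.94 = -135.18
nΣx² − (Σx)² = 464144.4 − 441294.49 = 22849.91; nΣy² − (Σy)² = 702.88 − 665.64 = 37.24
r = -135.18 / √(22849.91 × 37.24) = -135.18 / 922.4590 ≈ -0.1465

-0.1465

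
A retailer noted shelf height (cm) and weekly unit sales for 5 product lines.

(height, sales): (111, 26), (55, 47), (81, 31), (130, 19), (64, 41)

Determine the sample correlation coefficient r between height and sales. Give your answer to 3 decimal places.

n = 5, Σx = 441, Σy = 164, Σx² = 42903, Σy² = 5888, Σxy = 13076
nΣxy − ΣxΣy = 65380 − 72324 = -6944
nΣx² − (Σx)² = 214515 − 194481 = 20034; nΣy² − (Σy)² = 29440 − 26896 = 2544
r = -6944 / √(20034 × 2544) = -6944 / 7139.0823 ≈ -0.973

-0.973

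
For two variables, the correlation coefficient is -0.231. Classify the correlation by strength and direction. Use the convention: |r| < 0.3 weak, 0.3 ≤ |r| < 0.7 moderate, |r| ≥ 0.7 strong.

weak negative

r = -0.231 < 0 so the relationship is negative.
|r| = 0.231, which falls in the weak range.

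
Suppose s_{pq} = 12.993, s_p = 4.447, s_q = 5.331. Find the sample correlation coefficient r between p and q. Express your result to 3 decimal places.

r = Cov(p,q) / (s_p · s_q) = 12.993 / (4.447 × 5.331)
  = 12.993 / 23.7070 ≈ 0.548

0.548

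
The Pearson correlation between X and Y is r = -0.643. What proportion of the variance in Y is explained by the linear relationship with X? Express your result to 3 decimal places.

0.413

r² = (-0.643)² = 0.413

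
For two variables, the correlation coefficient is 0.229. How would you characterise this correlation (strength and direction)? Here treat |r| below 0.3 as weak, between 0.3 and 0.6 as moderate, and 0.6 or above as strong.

r = 0.229 > 0 so the relationship is positive.
|r| = 0.229, which falls in the weak range.

weak positive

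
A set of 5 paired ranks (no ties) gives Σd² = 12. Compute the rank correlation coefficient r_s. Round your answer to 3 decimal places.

ρ = 1 − 6Σd² / [n(n²−1)] = 1 − 6×12 / (5×24)
  = 1 − 72/120 = 1 − 0.6000 ≈ 0.400

0.400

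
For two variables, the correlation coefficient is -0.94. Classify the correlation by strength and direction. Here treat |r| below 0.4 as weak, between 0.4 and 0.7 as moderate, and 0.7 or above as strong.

r = -0.94 < 0 so the relationship is negative.
|r| = 0.94, which falls in the strong range.

strong negative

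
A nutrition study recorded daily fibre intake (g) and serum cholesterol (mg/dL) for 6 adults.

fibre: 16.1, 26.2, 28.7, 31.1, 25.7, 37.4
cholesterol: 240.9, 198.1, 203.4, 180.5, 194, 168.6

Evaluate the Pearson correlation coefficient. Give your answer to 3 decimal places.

-0.954

n = 6, Σx = 165.2, Σy = 1185.5, Σx² = 4795.8, Σy² = 237290.19, Σxy = 31811.28
nΣxy − ΣxΣy = 190867.68 − 195844.6 = -4976.92
nΣx² − (Σx)² = 28774.8 − 27291.04 = 1483.76; nΣy² − (Σy)² = 1423741.14 − 1405410.25 = 18330.89
r = -4976.92 / √(1483.76 × 18330.89) = -4976.92 / 5215.2317 ≈ -0.954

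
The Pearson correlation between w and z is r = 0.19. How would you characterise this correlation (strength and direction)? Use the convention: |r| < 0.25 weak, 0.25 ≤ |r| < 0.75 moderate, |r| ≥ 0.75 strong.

weak positive

r = 0.19 > 0 so the relationship is positive.
|r| = 0.19, which falls in the weak range.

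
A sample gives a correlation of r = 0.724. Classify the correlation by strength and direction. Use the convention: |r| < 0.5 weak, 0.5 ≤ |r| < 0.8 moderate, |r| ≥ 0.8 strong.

r = 0.724 > 0 so the relationship is positive.
|r| = 0.724, which falls in the moderate range.

moderate positive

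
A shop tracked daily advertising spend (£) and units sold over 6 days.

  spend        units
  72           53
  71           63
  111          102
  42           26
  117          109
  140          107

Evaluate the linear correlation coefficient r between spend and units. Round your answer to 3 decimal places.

0.964

n = 6, Σx = 553, Σy = 460, Σx² = 57599, Σy² = 41188, Σxy = 48436
nΣxy − ΣxΣy = 290616 − 254380 = 36236
nΣx² − (Σx)² = 345594 − 305809 = 39785; nΣy² − (Σy)² = 247128 − 211600 = 35528
r = 36236 / √(39785 × 35528) = 36236 / 37596.2961 ≈ 0.964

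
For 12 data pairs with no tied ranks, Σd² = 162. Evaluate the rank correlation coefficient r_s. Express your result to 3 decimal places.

ρ = 1 − 6Σd² / [n(n²−1)] = 1 − 6×162 / (12×143)
  = 1 − 972/1716 = 1 − 0.5664 ≈ 0.434

0.434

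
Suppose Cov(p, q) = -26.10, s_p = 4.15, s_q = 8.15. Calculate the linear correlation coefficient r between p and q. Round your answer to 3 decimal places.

r = Cov(p,q) / (s_p · s_q) = -26.10 / (4.15 × 8.15)
  = -26.10 / 33.8225 ≈ -0.772

-0.772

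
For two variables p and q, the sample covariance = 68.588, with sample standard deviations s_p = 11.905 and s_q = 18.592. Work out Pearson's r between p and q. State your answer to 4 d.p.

0.3099

r = Cov(p,q) / (s_p · s_q) = 68.588 / (11.905 × 18.592)
  = 68.588 / 221.3378 ≈ 0.3099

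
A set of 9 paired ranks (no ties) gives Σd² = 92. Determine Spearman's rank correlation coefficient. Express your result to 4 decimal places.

0.2333

ρ = 1 − 6Σd² / [n(n²−1)] = 1 − 6×92 / (9×80)
  = 1 − 552/720 = 1 − 0.76667 ≈ 0.2333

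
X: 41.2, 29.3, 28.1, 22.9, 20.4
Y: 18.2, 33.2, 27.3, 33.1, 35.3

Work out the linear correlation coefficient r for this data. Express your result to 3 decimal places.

-0.926

n = 5, ΣX = 141.9, ΣY = 147.1, ΣX² = 4286.11, ΣY² = 4520.47, ΣXY = 3967.84
nΣXY − ΣXΣY = 19839.2 − 20873.49 = -1034.29
nΣX² − (ΣX)² = 21430.55 − 20135.61 = 1294.94; nΣY² − (ΣY)² = 22602.35 − 21638.41 = 963.94
r = -1034.29 / √(1294.94 × 963.94) = -1034.29 / 1117.2486 ≈ -0.926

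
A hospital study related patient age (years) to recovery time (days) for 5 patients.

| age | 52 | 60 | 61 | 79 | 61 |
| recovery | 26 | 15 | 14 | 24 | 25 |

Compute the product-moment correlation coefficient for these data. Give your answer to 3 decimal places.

0.072

n = 5, Σx = 313, Σy = 104, Σx² = 19987, Σy² = 2298, Σxy = 6527
nΣxy − ΣxΣy = 32635 − 32552 = 83
nΣx² − (Σx)² = 99935 − 97969 = 1966; nΣy² − (Σy)² = 11490 − 10816 = 674
r = 83 / √(1966 × 674) = 83 / 1151.1229 ≈ 0.072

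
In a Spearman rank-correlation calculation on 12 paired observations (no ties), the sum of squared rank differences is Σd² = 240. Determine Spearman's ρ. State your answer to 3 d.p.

ρ = 1 − 6Σd² / [n(n²−1)] = 1 − 6×240 / (12×143)
  = 1 − 1440/1716 = 1 − 0.8392 ≈ 0.161

0.161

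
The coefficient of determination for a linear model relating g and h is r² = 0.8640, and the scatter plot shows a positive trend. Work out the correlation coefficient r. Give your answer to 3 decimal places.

|r| = √0.8640 = 0.930
The association is positive, so r = 0.930.

0.930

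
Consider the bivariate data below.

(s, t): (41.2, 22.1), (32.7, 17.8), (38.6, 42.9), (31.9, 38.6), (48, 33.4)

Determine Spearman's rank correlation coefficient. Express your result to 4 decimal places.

-0.1000

Rank s: 4, 2, 3, 1, 5
Rank t: 2, 1, 5, 4, 3
d = rank(s) − rank(t): 2, 1, -2, -3, 2; Σd² = 22
ρ = 1 − 6Σd² / [n(n²−1)] = 1 − 6×22 / (5×24) = 1 − 132/120 ≈ -0.1000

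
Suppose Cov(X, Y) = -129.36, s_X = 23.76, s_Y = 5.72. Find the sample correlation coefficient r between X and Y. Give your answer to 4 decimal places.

-0.9518

r = Cov(X,Y) / (s_X · s_Y) = -129.36 / (23.76 × 5.72)
  = -129.36 / 135.9072 ≈ -0.9518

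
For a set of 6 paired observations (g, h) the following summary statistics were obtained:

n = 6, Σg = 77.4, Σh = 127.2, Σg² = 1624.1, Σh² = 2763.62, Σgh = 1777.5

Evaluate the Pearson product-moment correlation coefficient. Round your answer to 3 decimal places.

r = (nΣgh − ΣgΣh) / √[(nΣg² − (Σg)²)(nΣh² − (Σh)²)]
Numerator: 6×1777.5 − 77.4×127.2 = 819.72
Denominator: √[(9744.6 − 5990.76)(16581.72 − 16179.84)] = √[3753.84 × 401.88] = 1228.2480
r = 819.72 / 1228.2480 ≈ 0.667

0.667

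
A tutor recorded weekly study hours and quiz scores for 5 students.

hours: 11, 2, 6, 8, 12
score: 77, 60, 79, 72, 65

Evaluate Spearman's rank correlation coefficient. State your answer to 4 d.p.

Rank hours: 4, 1, 2, 3, 5
Rank score: 4, 1, 5, 3, 2
d = rank(hours) − rank(score): 0, 0, -3, 0, 3; Σd² = 18
ρ = 1 − 6Σd² / [n(n²−1)] = 1 − 6×18 / (5×24) = 1 − 108/120 ≈ 0.1000

0.1000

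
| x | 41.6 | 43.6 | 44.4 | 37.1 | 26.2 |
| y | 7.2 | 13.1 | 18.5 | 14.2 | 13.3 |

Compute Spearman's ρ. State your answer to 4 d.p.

Rank x: 3, 4, 5, 2, 1
Rank y: 1, 2, 5, 4, 3
d = rank(x) − rank(y): 2, 2, 0, -2, -2; Σd² = 16
ρ = 1 − 6Σd² / [n(n²−1)] = 1 − 6×16 / (5×24) = 1 − 96/120 ≈ 0.2000

0.2000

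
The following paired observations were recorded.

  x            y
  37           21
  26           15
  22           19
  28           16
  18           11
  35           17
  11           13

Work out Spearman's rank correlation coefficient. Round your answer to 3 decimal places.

Rank x: 7, 4, 3, 5, 2, 6, 1
Rank y: 7, 3, 6, 4, 1, 5, 2
d = rank(x) − rank(y): 0, 1, -3, 1, 1, 1, -1; Σd² = 14
ρ = 1 − 6Σd² / [n(n²−1)] = 1 − 6×14 / (7×48) = 1 − 84/336 ≈ 0.750

0.750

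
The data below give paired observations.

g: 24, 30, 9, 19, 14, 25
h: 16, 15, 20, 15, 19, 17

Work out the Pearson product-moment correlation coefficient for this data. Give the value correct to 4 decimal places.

n = 6, Σg = 121, Σh = 102, Σg² = 2739, Σh² = 1756, Σgh = 1990
nΣgh − ΣgΣh = 11940 − 12342 = -402
nΣg² − (Σg)² = 16434 − 14641 = 1793; nΣh² − (Σh)² = 10536 − 10404 = 132
r = -402 / √(1793 × 132) = -402 / 486.4936 ≈ -0.8263

-0.8263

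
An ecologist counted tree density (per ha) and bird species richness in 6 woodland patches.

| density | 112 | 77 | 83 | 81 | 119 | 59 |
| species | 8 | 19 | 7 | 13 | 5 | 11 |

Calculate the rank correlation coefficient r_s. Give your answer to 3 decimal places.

-0.771

Rank density: 5, 2, 4, 3, 6, 1
Rank species: 3, 6, 2, 5, 1, 4
d = rank(density) − rank(species): 2, -4, 2, -2, 5, -3; Σd² = 62
ρ = 1 − 6Σd² / [n(n²−1)] = 1 − 6×62 / (6×35) = 1 − 372/210 ≈ -0.771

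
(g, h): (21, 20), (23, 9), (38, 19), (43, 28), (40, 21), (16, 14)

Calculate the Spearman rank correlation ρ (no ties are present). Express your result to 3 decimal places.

0.714

Rank g: 2, 3, 4, 6, 5, 1
Rank h: 4, 1, 3, 6, 5, 2
d = rank(g) − rank(h): -2, 2, 1, 0, 0, -1; Σd² = 10
ρ = 1 − 6Σd² / [n(n²−1)] = 1 − 6×10 / (6×35) = 1 − 60/210 ≈ 0.714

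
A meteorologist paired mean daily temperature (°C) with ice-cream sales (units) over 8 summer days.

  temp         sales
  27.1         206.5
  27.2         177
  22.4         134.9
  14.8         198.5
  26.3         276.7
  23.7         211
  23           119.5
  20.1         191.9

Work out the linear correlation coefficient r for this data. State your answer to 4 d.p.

n = 8, Σx = 184.6, Σy = 1516, Σx² = 4381.44, Σy² = 303761.26, Σxy = 35253.71
nΣxy − ΣxΣy = 282029.68 − 279853.6 = 2176.08
nΣx² − (Σx)² = 35051.52 − 34077.16 = 974.36; nΣy² − (Σy)² = 2430090.08 − 2298256 = 131834.08
r = 2176.08 / √(974.36 × 131834.08) = 2176.08 / 11333.7485 ≈ 0.1920

0.1920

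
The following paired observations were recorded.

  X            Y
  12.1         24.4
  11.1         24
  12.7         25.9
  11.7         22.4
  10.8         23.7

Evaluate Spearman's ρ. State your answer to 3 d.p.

0.700

Rank X: 4, 2, 5, 3, 1
Rank Y: 4, 3, 5, 1, 2
d = rank(X) − rank(Y): 0, -1, 0, 2, -1; Σd² = 6
ρ = 1 − 6Σd² / [n(n²−1)] = 1 − 6×6 / (5×24) = 1 − 36/120 ≈ 0.700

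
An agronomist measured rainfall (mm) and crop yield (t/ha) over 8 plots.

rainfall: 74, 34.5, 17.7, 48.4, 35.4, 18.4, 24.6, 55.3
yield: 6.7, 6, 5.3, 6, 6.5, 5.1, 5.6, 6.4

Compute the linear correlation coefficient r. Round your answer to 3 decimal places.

n = 8, Σx = 308.3, Σy = 47.6, Σx² = 14577.07, Σy² = 285.56, Σxy = 1902.63
nΣxy − ΣxΣy = 15221.04 − 14675.08 = 545.96
nΣx² − (Σx)² = 116616.56 − 95048.89 = 21567.67; nΣy² − (Σy)² = 2284.48 − 2265.76 = 18.72
r = 545.96 / √(21567.67 × 18.72) = 545.96 / 635.4107 ≈ 0.859

0.859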